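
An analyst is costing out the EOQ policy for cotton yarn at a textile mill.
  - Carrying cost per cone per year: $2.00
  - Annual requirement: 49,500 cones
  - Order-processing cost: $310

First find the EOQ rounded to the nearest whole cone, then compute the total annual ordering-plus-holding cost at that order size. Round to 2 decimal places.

Optimal lot size Q* = (2 × 49,500 × $310 / $2)^½ ≈ 3,917.27 → Q = 3,917 cones
Annual ordering cost = (D/Q)·S = (49,500/3,917) × 310 = $3,917.54
Annual holding cost  = (Q/2)·H = (3,917/2) × 2 = $3,917.00
Total = $3,917.54 + $3,917.00 = $7,834.54

$7,834.54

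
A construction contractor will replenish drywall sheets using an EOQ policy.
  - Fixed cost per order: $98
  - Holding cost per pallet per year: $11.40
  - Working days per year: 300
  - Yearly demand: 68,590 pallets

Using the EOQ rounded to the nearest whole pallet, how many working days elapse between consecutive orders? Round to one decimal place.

2DS/H = 2·68,590·98/11.4 = 1,179,266.67
EOQ = √1,179,266.67 ≈ 1,085.94 → Q = 1,086 pallets
T = Q/D × 300 days = 1,086/68,590 × 300 = 4.750 days

4.7 days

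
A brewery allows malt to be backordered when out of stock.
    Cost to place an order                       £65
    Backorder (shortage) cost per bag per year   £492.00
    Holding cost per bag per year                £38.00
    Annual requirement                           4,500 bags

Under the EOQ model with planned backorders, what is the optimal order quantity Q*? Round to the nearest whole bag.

Basic EOQ = √(2·4,500·65/38) = 124.076
Backorder adjustment √((H+b)/b) = √((38+492)/492) = 1.0379
Q* = 124.076 × 1.0379 ≈ 128.78

129 bags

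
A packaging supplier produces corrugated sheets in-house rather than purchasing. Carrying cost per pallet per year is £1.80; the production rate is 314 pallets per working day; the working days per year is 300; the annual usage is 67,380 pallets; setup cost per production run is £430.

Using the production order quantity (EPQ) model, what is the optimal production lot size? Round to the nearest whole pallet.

d = 67,380/300 = 224.6000 pallets/day;  effective holding cost H(1 − d/p) = 1.8·(1 − 224.6000/314) = 0.51248
Q* = √(2DS / H_eff) = √(2·67,380·430 / 0.51248) ≈ 10,633.46

10,633 pallets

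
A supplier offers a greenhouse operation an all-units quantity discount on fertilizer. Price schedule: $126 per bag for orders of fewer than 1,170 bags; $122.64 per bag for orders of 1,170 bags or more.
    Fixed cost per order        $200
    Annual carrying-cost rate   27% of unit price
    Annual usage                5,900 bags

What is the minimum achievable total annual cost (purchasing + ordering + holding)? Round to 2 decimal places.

H₁ = 27%×$126 = $34.0200;  H₂ = 27%×$122.64 = $33.1128
EOQ₁ = √(2×5,900×200/34.0200) = 263.38  (< 1,170, feasible at tier 1)
EOQ₂ = √(2×5,900×200/33.1128) = 266.97  (< 1,170 → use Q = 1,170 at tier-2 price)
TC(tier 1 (EOQ₁), Q≈263.4) = $752,360.31
TC(tier 2, Q≈1,170.0) = $743,955.54
Minimum at tier 2: $743,955.54

$743,955.54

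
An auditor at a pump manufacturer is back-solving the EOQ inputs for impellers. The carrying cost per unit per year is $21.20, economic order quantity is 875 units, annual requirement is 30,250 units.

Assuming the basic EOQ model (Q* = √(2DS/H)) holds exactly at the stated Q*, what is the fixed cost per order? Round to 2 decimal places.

Since Q* = (2DS/H)^½, squaring gives Q*²·H = 2DS.
S = Q²H / (2D) = 875² × 21.2 / (2 × 30,250) = 268.2851

$268.29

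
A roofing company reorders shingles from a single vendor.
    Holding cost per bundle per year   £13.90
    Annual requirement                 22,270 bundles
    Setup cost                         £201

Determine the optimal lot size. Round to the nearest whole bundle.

803 bundles

2DS/H = 2·22,270·201/13.9 = 644,067.63
EOQ = √644,067.63 ≈ 802.54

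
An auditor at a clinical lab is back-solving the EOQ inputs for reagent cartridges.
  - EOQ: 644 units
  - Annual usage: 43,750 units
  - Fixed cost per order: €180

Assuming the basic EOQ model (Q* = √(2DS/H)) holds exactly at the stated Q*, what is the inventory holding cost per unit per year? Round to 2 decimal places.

€37.98

From Q* = √(2DS/H) ⇒ Q*² = 2DS/H.
H = 2DS / Q² = 2 × 43,750 × 180 / 644² = 37.9760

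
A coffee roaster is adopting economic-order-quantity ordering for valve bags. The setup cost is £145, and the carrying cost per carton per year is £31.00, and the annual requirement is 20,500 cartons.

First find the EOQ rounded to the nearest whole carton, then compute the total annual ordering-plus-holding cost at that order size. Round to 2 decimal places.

£13,575.53

Optimal lot size Q* = (2 × 20,500 × £145 / £31)^½ ≈ 437.92 → Q = 438 cartons
Ordering: D/Q × S = 20,500/438 × £145 = £6,786.53
Holding:  Q/2 × H = 438/2 × £31 = £6,789.00
Total = £6,786.53 + £6,789.00 = £13,575.53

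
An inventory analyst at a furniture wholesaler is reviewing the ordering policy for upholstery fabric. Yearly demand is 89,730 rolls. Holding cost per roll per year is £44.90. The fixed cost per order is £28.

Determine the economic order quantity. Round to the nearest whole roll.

EOQ = √(2DS/H) = √(2 × 89,730 × 28 / 44.9)
    = √(111,912.69) ≈ 334.53

335 rolls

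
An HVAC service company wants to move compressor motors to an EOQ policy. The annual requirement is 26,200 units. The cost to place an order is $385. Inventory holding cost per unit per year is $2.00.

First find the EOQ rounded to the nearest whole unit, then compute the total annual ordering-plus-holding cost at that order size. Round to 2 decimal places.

$6,352.01

2DS/H = 2·26,200·385/2 = 10,087,000.00
EOQ = √10,087,000.00 ≈ 3,176.00 → Q = 3,176 units
Ordering: D/Q × S = 26,200/3,176 × $385 = $3,176.01
Holding:  Q/2 × H = 3,176/2 × $2 = $3,176.00
Total = $3,176.01 + $3,176.00 = $6,352.01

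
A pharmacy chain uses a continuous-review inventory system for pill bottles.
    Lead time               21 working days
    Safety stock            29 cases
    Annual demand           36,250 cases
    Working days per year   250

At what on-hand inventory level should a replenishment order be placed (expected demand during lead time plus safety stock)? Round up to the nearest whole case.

3,074 cases

Daily demand d = 36,250 / 250 = 145.000 cases/day
Demand during lead time = 145.000 × 21 = 3,045.00
Reorder point = 3,045.00 + 29 = 3,074.00 → round up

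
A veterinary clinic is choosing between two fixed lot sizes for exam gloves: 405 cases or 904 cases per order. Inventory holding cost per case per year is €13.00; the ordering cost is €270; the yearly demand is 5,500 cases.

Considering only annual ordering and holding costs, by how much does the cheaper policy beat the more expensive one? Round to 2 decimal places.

€1,219.53

TC(Q) = (D/Q)S + (Q/2)H
TC(405) = (5,500/405)×270 + (405/2)×13 = €6,299.17
TC(904) = (5,500/904)×270 + (904/2)×13 = €7,518.70
Cheaper: Q = 405.  Difference = €1,219.53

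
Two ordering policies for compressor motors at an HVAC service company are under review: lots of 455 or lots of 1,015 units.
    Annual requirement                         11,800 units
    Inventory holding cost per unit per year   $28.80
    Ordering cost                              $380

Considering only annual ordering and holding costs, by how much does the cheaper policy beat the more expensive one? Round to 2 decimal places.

$2,626.79

TC(Q) = (D/Q)S + (Q/2)H
TC(455) = (11,800/455)×380 + (455/2)×28.8 = $16,406.95
TC(1,015) = (11,800/1,015)×380 + (1,015/2)×28.8 = $19,033.73
|ΔTC| = |$16,406.95 − $19,033.73| = $2,626.79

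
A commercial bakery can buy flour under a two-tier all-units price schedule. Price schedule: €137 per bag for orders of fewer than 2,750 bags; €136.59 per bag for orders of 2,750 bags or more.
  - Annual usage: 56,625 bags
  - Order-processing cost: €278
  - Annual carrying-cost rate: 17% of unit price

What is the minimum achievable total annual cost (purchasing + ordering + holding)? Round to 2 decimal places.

H₁ = 17%×€137 = €23.2900;  H₂ = 17%×€136.59 = €23.2203
EOQ₁ = √(2×56,625×278/23.2900) = 1,162.67  (< 2,750, feasible at tier 1)
EOQ₂ = √(2×56,625×278/23.2203) = 1,164.41  (< 2,750 → use Q = 2,750 at tier-2 price)
TC(tier 1 (EOQ₁), Q≈1,162.7) = €7,784,703.60
TC(tier 2, Q≈2,750.0) = €7,772,060.94
Minimum at tier 2: €7,772,060.94

€7,772,060.94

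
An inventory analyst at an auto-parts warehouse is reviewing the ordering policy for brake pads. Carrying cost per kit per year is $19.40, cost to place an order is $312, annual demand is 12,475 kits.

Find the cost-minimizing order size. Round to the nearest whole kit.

Q* = √(2·D·S / H) = √(2·12,475·312 / 19.4) = √401,257.7 ≈ 633.45

633 kits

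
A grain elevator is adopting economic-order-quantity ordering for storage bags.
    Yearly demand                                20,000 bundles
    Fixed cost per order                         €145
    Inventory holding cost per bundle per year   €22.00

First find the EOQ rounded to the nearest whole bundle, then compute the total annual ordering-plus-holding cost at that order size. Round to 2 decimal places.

Optimal lot size Q* = (2 × 20,000 × €145 / €22)^½ ≈ 513.46 → Q = 513 bundles
Orders/yr = 20,000/513 = 38.986; ordering cost = 38.986 × €145 = €5,653.02
Average inventory = 513/2 = 256.5; holding cost = 256.5 × €22 = €5,643.00
Total = €5,653.02 + €5,643.00 = €11,296.02

€11,296.02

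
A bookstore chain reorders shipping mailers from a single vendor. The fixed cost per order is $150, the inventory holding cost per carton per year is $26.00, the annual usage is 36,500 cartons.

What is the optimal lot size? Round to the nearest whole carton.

EOQ = √(2DS/H) = √(2 × 36,500 × 150 / 26)
    = √(421,153.85) ≈ 648.96

649 cartons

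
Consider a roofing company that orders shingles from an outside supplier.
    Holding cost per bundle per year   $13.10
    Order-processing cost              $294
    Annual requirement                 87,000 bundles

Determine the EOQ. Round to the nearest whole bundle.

EOQ = √(2DS/H) = √(2 × 87,000 × 294 / 13.1)
    = √(3,905,038.17) ≈ 1,976.12

1,976 bundles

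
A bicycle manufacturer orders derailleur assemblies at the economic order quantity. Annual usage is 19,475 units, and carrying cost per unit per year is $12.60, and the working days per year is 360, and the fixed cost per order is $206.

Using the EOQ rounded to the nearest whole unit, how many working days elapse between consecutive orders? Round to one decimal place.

14.8 days

2DS/H = 2·19,475·206/12.6 = 636,801.59
EOQ = √636,801.59 ≈ 798.00 → Q = 798 units
T = Q/D × 360 days = 798/19,475 × 360 = 14.751 days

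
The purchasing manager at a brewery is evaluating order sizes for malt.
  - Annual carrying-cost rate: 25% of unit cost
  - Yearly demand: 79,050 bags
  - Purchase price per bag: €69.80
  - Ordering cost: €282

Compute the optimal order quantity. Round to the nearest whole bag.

Carrying cost H = €69.8 × 25% = €17.4500/bag/yr
EOQ = √(2DS/H) = √(2 × 79,050 × 282 / 17.45)
    = √(2,554,968.48) ≈ 1,598.43

1,598 bags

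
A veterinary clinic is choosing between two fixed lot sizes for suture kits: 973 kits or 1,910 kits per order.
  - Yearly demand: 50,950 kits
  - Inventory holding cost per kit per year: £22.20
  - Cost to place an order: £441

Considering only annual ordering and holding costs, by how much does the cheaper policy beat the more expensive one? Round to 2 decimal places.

Annual cost at Q: ordering D·S/Q plus holding Q·H/2.
TC(973) = (50,950/973)×441 + (973/2)×22.2 = £33,892.75
TC(1,910) = (50,950/1,910)×441 + (1,910/2)×22.2 = £32,964.85
Cheaper: Q = 1,910.  Difference = £927.90

£927.90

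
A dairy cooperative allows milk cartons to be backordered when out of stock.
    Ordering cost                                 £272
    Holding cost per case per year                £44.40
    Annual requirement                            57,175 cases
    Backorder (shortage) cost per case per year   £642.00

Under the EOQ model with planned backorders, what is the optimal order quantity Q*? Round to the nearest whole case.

865 cases

Q* = √(2DS/H) · √((H + b)/b)
   = √(2 × 57,175 × 272 / 44.4) · √((44.4 + 642) / 642)
   = 836.972 × 1.0340 ≈ 865.43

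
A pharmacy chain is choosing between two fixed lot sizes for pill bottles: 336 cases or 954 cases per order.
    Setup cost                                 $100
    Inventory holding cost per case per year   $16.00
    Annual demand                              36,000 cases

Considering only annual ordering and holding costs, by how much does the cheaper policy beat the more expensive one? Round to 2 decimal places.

$1,996.70

Annual cost at Q: ordering D·S/Q plus holding Q·H/2.
TC(336) = (36,000/336)×100 + (336/2)×16 = $13,402.29
TC(954) = (36,000/954)×100 + (954/2)×16 = $11,405.58
|ΔTC| = |$13,402.29 − $11,405.58| = $1,996.70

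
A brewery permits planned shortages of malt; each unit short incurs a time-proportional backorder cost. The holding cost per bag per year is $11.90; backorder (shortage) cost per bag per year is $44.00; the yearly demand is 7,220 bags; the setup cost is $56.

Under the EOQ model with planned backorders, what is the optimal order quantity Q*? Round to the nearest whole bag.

294 bags

Q* = √(2DS/H) · √((H + b)/b)
   = √(2 × 7,220 × 56 / 11.9) · √((11.9 + 44) / 44)
   = 260.678 × 1.1271 ≈ 293.82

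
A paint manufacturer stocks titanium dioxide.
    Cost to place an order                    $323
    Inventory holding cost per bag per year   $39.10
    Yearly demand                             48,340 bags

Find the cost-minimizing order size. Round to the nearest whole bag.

894 bags

Optimal lot size Q* = (2 × 48,340 × $323 / $39.1)^½ ≈ 893.68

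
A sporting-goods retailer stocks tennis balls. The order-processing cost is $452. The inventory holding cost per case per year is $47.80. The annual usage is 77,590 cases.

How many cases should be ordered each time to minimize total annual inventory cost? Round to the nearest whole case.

Q* = √(2·D·S / H) = √(2·77,590·452 / 47.8) = √1,467,392.5 ≈ 1,211.36

1,211 cases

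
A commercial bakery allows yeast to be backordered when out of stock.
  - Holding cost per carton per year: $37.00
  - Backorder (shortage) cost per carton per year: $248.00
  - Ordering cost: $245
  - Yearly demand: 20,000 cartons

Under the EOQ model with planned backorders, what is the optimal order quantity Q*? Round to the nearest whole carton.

552 cartons

Q* = √(2DS/H) · √((H + b)/b)
   = √(2 × 20,000 × 245 / 37) · √((37 + 248) / 248)
   = 514.650 × 1.0720 ≈ 551.71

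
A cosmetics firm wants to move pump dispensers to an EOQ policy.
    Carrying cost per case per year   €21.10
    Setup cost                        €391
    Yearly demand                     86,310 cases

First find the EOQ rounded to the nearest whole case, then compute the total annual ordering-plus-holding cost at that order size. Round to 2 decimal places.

EOQ = √(2DS/H) = √(2 × 86,310 × 391 / 21.1)
    = √(3,198,787.68) ≈ 1,788.52 → Q = 1,789 cases
Annual ordering cost = (D/Q)·S = (86,310/1,789) × 391 = €18,863.73
Annual holding cost  = (Q/2)·H = (1,789/2) × 21.1 = €18,873.95
Total = €18,863.73 + €18,873.95 = €37,737.68

€37,737.68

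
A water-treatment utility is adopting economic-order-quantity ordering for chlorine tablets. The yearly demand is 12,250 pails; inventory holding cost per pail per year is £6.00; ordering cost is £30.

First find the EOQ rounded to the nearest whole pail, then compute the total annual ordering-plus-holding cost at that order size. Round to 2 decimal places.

£2,100.00

EOQ = √(2DS/H) = √(2 × 12,250 × 30 / 6)
    = √(122,500.00) ≈ 350.00 → Q = 350 pails
Annual ordering cost = (D/Q)·S = (12,250/350) × 30 = £1,050.00
Annual holding cost  = (Q/2)·H = (350/2) × 6 = £1,050.00
Total = £1,050.00 + £1,050.00 = £2,100.00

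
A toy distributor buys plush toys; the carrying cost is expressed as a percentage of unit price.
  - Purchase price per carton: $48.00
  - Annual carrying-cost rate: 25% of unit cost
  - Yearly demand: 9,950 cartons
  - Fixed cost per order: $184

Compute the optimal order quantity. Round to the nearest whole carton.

552 cartons

Carrying cost H = $48 × 25% = $12.0000/carton/yr
EOQ = √(2DS/H) = √(2 × 9,950 × 184 / 12)
    = √(305,133.33) ≈ 552.39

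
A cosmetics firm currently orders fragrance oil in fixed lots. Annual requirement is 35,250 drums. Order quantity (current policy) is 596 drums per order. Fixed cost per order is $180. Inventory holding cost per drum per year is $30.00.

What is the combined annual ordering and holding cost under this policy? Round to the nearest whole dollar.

$19,586

Orders/yr = 35,250/596 = 59.144; ordering cost = 59.144 × $180 = $10,645.97
Average inventory = 596/2 = 298; holding cost = 298 × $30 = $8,940.00
Total = $10,645.97 + $8,940.00 = $19,585.97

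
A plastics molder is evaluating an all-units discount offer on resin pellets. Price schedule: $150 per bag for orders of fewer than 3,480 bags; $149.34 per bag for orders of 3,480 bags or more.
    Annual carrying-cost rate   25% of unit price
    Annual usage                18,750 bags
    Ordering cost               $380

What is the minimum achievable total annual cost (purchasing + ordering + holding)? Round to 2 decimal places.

$2,835,616.55

H₁ = 25%×$150 = $37.5000;  H₂ = 25%×$149.34 = $37.3350
EOQ₁ = √(2×18,750×380/37.5000) = 616.44  (< 3,480, feasible at tier 1)
EOQ₂ = √(2×18,750×380/37.3350) = 617.80  (< 3,480 → use Q = 3,480 at tier-2 price)
TC(tier 1 (EOQ₁), Q≈616.4) = $2,835,616.55
TC(tier 2, Q≈3,480.0) = $2,867,135.31
Minimum at tier 1 (EOQ₁): $2,835,616.55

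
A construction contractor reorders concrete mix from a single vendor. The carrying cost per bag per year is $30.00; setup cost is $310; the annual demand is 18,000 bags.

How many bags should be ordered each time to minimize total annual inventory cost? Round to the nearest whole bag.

610 bags

2DS/H = 2·18,000·310/30 = 372,000.00
EOQ = √372,000.00 ≈ 609.92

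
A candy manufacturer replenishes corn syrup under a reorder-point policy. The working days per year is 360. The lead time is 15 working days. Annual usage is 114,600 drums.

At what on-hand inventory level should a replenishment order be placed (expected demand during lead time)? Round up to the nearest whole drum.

Daily demand d = 114,600 / 360 = 318.333 drums/day
Demand during lead time = 318.333 × 15 = 4,775.00
Reorder point = 4,775.00 → round up

4,775 drums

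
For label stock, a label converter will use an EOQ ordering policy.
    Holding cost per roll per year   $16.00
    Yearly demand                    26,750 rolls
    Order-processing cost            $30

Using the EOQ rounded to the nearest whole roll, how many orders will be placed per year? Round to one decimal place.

2DS/H = 2·26,750·30/16 = 100,312.50
EOQ = √100,312.50 ≈ 316.72 → Q = 317
N = D/Q = 26,750/317 ≈ 84.385 orders/yr

84.4 orders per year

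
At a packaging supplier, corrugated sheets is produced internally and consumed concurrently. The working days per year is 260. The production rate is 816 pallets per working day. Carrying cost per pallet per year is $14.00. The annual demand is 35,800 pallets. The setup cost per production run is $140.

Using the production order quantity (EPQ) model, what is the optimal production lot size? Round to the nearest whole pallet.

d = 35,800/260 = 137.6923 pallets/day;  effective holding cost H(1 − d/p) = 14·(1 − 137.6923/816) = 11.63763
Q* = √(2DS / H_eff) = √(2·35,800·140 / 11.63763) ≈ 928.09

928 pallets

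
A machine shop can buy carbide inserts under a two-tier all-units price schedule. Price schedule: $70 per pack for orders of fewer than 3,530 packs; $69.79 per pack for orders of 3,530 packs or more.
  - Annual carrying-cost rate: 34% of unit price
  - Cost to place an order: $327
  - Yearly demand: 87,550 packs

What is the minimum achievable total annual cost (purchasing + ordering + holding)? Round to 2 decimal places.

H₁ = 34%×$70 = $23.8000;  H₂ = 34%×$69.79 = $23.7286
EOQ₁ = √(2×87,550×327/23.8000) = 1,551.06  (< 3,530, feasible at tier 1)
EOQ₂ = √(2×87,550×327/23.7286) = 1,553.39  (< 3,530 → use Q = 3,530 at tier-2 price)
TC(tier 1 (EOQ₁), Q≈1,551.1) = $6,165,415.22
TC(tier 2, Q≈3,530.0) = $6,160,105.63
Minimum at tier 2: $6,160,105.63

$6,160,105.63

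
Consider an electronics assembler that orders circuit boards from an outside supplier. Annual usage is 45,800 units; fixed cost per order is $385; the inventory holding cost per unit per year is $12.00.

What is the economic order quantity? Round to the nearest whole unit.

1,714 units

2DS/H = 2·45,800·385/12 = 2,938,833.33
EOQ = √2,938,833.33 ≈ 1,714.30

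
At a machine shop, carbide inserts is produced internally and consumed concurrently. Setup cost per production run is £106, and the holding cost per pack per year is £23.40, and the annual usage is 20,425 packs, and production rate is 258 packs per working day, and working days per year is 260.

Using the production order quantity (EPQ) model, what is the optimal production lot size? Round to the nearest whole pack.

d = 20,425/260 = 78.5577 packs/day;  effective holding cost H(1 − d/p) = 23.4·(1 − 78.5577/258) = 16.27500
Q* = √(2DS / H_eff) = √(2·20,425·106 / 16.27500) ≈ 515.81

516 packs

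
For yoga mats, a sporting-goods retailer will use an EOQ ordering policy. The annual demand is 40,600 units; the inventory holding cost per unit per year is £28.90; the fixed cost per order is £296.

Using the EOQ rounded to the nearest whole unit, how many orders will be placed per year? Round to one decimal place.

EOQ = √(2DS/H) = √(2 × 40,600 × 296 / 28.9)
    = √(831,667.82) ≈ 911.96 → Q = 912
N = D/Q = 40,600/912 ≈ 44.518 orders/yr

44.5 orders per year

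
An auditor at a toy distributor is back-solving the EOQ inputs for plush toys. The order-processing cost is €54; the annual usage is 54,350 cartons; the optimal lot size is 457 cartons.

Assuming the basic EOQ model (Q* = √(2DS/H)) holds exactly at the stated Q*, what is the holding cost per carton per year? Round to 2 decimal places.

Since Q* = (2DS/H)^½, squaring gives Q*²·H = 2DS.
H = 2DS / Q² = 2 × 54,350 × 54 / 457² = 28.1055

€28.11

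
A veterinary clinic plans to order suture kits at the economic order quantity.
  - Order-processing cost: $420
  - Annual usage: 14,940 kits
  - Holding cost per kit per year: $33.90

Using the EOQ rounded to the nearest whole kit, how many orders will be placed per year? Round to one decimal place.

24.6 orders per year

Q* = √(2·D·S / H) = √(2·14,940·420 / 33.9) = √370,194.7 ≈ 608.44 → Q = 608
N = D/Q = 14,940/608 ≈ 24.572 orders/yr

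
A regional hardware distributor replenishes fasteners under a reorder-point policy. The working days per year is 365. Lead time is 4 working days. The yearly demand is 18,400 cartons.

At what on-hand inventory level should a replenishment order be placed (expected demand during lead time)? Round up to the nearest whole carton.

202 cartons

Daily demand d = 18,400 / 365 = 50.411 cartons/day
Demand during lead time = 50.411 × 4 = 201.64
Reorder point = 201.64 → round up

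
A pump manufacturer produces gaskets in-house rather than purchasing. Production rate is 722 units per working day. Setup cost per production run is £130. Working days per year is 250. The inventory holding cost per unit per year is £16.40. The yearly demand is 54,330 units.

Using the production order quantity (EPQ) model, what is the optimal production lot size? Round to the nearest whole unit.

1,110 units

d = 54,330/250 = 217.3200 units/day;  effective holding cost H(1 − d/p) = 16.4·(1 − 217.3200/722) = 11.46365
Q* = √(2DS / H_eff) = √(2·54,330·130 / 11.46365) ≈ 1,110.06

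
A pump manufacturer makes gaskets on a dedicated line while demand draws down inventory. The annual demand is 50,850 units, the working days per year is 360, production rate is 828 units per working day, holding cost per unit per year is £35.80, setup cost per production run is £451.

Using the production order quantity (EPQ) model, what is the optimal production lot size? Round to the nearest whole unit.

1,243 units

d = 50,850/360 = 141.2500 units/day;  effective holding cost H(1 − d/p) = 35.8·(1 − 141.2500/828) = 29.69281
Q* = √(2DS / H_eff) = √(2·50,850·451 / 29.69281) ≈ 1,242.86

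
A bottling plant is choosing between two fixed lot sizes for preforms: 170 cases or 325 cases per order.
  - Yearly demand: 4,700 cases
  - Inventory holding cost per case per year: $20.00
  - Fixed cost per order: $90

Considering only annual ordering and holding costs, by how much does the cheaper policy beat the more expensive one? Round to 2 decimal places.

TC(Q) = (D/Q)S + (Q/2)H
TC(170) = (4,700/170)×90 + (170/2)×20 = $4,188.24
TC(325) = (4,700/325)×90 + (325/2)×20 = $4,551.54
Cheaper: Q = 170.  Difference = $363.30

$363.30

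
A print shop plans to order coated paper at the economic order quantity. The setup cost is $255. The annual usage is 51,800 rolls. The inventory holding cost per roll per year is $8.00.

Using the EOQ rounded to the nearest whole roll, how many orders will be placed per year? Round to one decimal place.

Optimal lot size Q* = (2 × 51,800 × $255 / $8)^½ ≈ 1,817.21 → Q = 1,817
Orders per year = D/Q = 51,800 / 1,817 = 28.509

28.5 orders per year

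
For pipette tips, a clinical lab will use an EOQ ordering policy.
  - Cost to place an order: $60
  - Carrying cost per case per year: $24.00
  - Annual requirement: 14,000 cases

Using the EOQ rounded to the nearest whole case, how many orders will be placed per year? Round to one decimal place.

52.8 orders per year

Q* = √(2·D·S / H) = √(2·14,000·60 / 24) = √70,000.0 ≈ 264.58 → Q = 265
N = D/Q = 14,000/265 ≈ 52.830 orders/yr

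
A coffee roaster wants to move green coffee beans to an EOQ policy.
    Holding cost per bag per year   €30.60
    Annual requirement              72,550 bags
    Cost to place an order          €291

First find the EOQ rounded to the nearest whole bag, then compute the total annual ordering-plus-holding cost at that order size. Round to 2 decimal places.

2DS/H = 2·72,550·291/30.6 = 1,379,872.55
EOQ = √1,379,872.55 ≈ 1,174.68 → Q = 1,175 bags
Ordering: D/Q × S = 72,550/1,175 × €291 = €17,967.70
Holding:  Q/2 × H = 1,175/2 × €30.6 = €17,977.50
Total = €17,967.70 + €17,977.50 = €35,945.20

€35,945.20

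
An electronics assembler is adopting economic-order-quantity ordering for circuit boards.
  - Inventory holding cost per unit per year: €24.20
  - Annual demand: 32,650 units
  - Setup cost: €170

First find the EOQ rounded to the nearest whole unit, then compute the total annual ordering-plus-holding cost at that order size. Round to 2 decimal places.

Q* = √(2·D·S / H) = √(2·32,650·170 / 24.2) = √458,719.0 ≈ 677.29 → Q = 677 units
Ordering: D/Q × S = 32,650/677 × €170 = €8,198.67
Holding:  Q/2 × H = 677/2 × €24.2 = €8,191.70
Total = €8,198.67 + €8,191.70 = €16,390.37

€16,390.37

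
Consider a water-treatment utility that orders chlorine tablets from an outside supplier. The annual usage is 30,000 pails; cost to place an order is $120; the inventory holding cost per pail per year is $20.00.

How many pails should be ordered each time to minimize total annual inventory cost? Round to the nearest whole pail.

EOQ = √(2DS/H) = √(2 × 30,000 × 120 / 20)
    = √(360,000.00) ≈ 600.00

600 pails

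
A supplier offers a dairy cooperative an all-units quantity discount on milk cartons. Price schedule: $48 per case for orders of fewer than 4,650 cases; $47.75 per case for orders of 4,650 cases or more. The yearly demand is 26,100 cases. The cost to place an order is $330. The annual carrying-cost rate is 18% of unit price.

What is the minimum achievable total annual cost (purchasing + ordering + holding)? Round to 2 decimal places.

$1,264,999.70

H₁ = 18%×$48 = $8.6400;  H₂ = 18%×$47.75 = $8.5950
EOQ₁ = √(2×26,100×330/8.6400) = 1,412.00  (< 4,650, feasible at tier 1)
EOQ₂ = √(2×26,100×330/8.5950) = 1,415.69  (< 4,650 → use Q = 4,650 at tier-2 price)
TC(tier 1 (EOQ₁), Q≈1,412.0) = $1,264,999.70
TC(tier 2, Q≈4,650.0) = $1,268,110.63
Minimum at tier 1 (EOQ₁): $1,264,999.70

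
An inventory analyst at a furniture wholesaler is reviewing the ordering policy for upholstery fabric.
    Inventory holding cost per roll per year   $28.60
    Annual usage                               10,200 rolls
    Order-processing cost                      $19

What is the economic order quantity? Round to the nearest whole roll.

Q* = √(2·D·S / H) = √(2·10,200·19 / 28.6) = √13,552.4 ≈ 116.41

116 rolls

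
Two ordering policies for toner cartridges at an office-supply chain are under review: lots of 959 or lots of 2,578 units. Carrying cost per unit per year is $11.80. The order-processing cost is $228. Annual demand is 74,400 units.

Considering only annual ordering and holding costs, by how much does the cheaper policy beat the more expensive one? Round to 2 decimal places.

Annual cost at Q: ordering D·S/Q plus holding Q·H/2.
TC(959) = (74,400/959)×228 + (959/2)×11.8 = $23,346.53
TC(2,578) = (74,400/2,578)×228 + (2,578/2)×11.8 = $21,790.18
|ΔTC| = |$23,346.53 − $21,790.18| = $1,556.34

$1,556.34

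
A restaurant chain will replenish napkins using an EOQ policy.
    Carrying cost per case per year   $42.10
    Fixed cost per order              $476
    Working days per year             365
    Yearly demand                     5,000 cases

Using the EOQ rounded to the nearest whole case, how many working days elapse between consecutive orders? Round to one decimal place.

Optimal lot size Q* = (2 × 5,000 × $476 / $42.1)^½ ≈ 336.25 → Q = 336 cases
Cycle time = (working days × Q)/D = (365 × 336) / 5,000 = 24.528 days

24.5 days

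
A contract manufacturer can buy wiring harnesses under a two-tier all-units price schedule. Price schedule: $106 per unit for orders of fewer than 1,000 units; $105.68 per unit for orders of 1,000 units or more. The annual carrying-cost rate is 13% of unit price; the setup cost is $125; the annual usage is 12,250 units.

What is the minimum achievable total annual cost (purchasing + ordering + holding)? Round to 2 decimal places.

H₁ = 13%×$106 = $13.7800;  H₂ = 13%×$105.68 = $13.7384
EOQ₁ = √(2×12,250×125/13.7800) = 471.43  (< 1,000, feasible at tier 1)
EOQ₂ = √(2×12,250×125/13.7384) = 472.14  (< 1,000 → use Q = 1,000 at tier-2 price)
TC(tier 1 (EOQ₁), Q≈471.4) = $1,304,996.25
TC(tier 2, Q≈1,000.0) = $1,302,980.45
Minimum at tier 2: $1,302,980.45

$1,302,980.45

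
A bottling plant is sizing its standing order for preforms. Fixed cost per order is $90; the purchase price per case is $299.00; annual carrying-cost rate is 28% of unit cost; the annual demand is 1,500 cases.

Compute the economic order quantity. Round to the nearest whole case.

Carrying cost H = $299 × 28% = $83.7200/case/yr
Optimal lot size Q* = (2 × 1,500 × $90 / $83.72)^½ ≈ 56.79

57 cases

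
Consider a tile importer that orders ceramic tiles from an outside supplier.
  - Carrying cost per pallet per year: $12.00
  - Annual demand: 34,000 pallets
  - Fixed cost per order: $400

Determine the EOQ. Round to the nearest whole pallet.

1,506 pallets

Q* = √(2·D·S / H) = √(2·34,000·400 / 12) = √2,266,666.7 ≈ 1,505.55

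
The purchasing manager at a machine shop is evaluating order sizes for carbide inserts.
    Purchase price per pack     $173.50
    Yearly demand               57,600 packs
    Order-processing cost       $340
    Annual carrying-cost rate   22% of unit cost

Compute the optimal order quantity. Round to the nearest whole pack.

1,013 packs

Holding cost per pack per year: H = 22% × $173.5 = $38.1700
Optimal lot size Q* = (2 × 57,600 × $340 / $38.17)^½ ≈ 1,012.99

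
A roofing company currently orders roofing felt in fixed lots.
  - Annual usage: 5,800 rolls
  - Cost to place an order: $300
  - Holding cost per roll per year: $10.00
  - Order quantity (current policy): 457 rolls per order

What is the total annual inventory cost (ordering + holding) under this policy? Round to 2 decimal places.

$6,092.44

Annual ordering cost = (D/Q)·S = (5,800/457) × 300 = $3,807.44
Annual holding cost  = (Q/2)·H = (457/2) × 10 = $2,285.00
Total = $3,807.44 + $2,285.00 = $6,092.44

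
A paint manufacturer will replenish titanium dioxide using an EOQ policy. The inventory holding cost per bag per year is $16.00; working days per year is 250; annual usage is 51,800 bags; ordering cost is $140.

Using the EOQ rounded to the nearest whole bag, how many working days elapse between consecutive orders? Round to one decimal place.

4.6 days

Q* = √(2·D·S / H) = √(2·51,800·140 / 16) = √906,500.0 ≈ 952.10 → Q = 952 bags
T = Q/D × 250 days = 952/51,800 × 250 = 4.595 days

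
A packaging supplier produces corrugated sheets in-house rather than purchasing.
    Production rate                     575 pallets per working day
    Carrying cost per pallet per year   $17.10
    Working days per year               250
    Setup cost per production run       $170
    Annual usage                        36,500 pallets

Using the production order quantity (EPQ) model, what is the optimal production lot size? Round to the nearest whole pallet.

986 pallets

Daily demand d = 36,500/250 = 146.000; p = 575; 1 − d/p = 0.74609
EPQ = √(2DS / (H(1 − d/p)))
    = √(2 × 36,500 × 170 / (17.1 × 0.74609)) ≈ 986.26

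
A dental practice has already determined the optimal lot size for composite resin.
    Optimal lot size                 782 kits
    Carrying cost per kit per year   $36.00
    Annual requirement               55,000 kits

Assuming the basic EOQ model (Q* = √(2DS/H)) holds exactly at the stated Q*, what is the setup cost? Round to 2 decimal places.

Since Q* = (2DS/H)^½, squaring gives Q*²·H = 2DS.
S = Q²H / (2D) = 782² × 36 / (2 × 55,000) = 200.1351

$200.14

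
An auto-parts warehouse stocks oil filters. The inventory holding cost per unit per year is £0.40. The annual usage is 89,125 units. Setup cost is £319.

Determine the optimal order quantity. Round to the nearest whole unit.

Optimal lot size Q* = (2 × 89,125 × £319 / £0.4)^½ ≈ 11,922.85

11,923 units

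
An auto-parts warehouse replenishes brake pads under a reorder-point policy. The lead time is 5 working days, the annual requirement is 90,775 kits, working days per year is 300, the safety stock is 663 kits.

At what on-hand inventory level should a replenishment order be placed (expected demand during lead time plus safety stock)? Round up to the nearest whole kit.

Daily demand d = 90,775 / 300 = 302.583 kits/day
Demand during lead time = 302.583 × 5 = 1,512.92
Reorder point = 1,512.92 + 663 = 2,175.92 → round up

2,176 kits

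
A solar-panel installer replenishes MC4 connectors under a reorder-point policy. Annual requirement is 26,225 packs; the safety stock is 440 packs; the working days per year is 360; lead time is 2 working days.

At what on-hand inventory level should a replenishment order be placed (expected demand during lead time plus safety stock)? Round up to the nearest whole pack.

Daily demand d = 26,225 / 360 = 72.847 packs/day
Demand during lead time = 72.847 × 2 = 145.69
Reorder point = 145.69 + 440 = 585.69 → round up

586 packs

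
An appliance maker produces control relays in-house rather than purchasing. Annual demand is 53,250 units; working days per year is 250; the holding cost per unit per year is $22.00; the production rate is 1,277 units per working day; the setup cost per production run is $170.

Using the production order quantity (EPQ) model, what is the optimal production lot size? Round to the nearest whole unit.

d = 53,250/250 = 213.0000 units/day;  effective holding cost H(1 − d/p) = 22·(1 − 213.0000/1277) = 18.33046
Q* = √(2DS / H_eff) = √(2·53,250·170 / 18.33046) ≈ 993.83

994 units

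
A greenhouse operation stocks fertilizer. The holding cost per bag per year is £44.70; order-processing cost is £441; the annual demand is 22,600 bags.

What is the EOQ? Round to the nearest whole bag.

2DS/H = 2·22,600·441/44.7 = 445,932.89
EOQ = √445,932.89 ≈ 667.78

668 bags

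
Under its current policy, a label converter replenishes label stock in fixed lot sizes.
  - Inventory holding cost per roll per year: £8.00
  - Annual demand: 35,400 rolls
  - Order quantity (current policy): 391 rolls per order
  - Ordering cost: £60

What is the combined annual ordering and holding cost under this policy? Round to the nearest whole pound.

£6,996

Annual ordering cost = (D/Q)·S = (35,400/391) × 60 = £5,432.23
Annual holding cost  = (Q/2)·H = (391/2) × 8 = £1,564.00
Total = £5,432.23 + £1,564.00 = £6,996.23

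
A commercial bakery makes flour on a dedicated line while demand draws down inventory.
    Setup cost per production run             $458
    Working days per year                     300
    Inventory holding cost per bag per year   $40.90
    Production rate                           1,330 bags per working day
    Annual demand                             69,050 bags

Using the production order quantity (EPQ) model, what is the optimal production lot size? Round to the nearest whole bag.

1,368 bags

Daily demand d = 69,050/300 = 230.167; p = 1330; 1 − d/p = 0.82694
EPQ = √(2DS / (H(1 − d/p)))
    = √(2 × 69,050 × 458 / (40.9 × 0.82694)) ≈ 1,367.51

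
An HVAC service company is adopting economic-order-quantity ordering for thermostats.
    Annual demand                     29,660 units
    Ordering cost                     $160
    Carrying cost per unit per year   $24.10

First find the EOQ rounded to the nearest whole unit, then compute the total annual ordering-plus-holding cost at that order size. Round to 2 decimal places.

$15,124.09

2DS/H = 2·29,660·160/24.1 = 393,825.73
EOQ = √393,825.73 ≈ 627.56 → Q = 628 units
Orders/yr = 29,660/628 = 47.229; ordering cost = 47.229 × $160 = $7,556.69
Average inventory = 628/2 = 314; holding cost = 314 × $24.1 = $7,567.40
Total = $7,556.69 + $7,567.40 = $15,124.09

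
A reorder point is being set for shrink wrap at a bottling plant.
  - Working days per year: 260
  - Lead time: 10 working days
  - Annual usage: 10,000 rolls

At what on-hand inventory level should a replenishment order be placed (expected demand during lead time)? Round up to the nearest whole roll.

Daily demand d = 10,000 / 260 = 38.462 rolls/day
Demand during lead time = 38.462 × 10 = 384.62
Reorder point = 384.62 → round up

385 rolls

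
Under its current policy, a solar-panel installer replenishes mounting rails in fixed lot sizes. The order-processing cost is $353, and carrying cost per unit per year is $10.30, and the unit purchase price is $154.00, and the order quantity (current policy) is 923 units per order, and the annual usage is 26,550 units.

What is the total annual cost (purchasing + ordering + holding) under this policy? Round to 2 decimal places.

$4,103,607.46

Annual ordering cost = (D/Q)·S = (26,550/923) × 353 = $10,154.01
Annual holding cost  = (Q/2)·H = (923/2) × 10.3 = $4,753.45
Purchase cost = D·C = 26,550 × 154 = $4,088,700.00
Total = $10,154.01 + $4,753.45 + $4,088,700.00 = $4,103,607.46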